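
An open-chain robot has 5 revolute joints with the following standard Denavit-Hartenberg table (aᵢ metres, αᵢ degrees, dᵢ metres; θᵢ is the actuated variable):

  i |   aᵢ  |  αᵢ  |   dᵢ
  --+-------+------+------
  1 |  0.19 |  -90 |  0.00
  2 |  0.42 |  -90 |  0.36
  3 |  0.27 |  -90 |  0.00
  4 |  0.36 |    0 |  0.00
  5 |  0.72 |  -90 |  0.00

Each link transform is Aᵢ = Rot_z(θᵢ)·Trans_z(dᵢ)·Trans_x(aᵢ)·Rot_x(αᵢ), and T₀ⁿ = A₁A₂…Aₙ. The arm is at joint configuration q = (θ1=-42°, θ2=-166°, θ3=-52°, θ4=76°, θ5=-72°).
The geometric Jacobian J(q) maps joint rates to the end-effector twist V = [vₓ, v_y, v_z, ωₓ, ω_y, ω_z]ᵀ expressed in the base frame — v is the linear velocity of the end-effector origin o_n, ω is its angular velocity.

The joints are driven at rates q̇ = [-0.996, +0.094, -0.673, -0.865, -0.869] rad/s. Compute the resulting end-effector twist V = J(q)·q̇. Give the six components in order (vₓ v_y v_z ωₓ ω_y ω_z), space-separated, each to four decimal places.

2.5016 0.0419 1.3093 1.6415 0.0850 -1.9796

o_n = [0.0970, 1.5373, -0.1259]
J₁: ẑ×o_n = [-1.5373, 0.0970, 0.0000], ω = ẑ
J2: z=[0.6691, 0.7431, 0.0000] o=[0.1412, -0.1271, 0.0000] → [-0.0936, 0.0842, 1.1466, 0.6691, 0.7431, 0.0000]
J3: z=[0.1798, -0.1619, 0.9703] o=[0.0792, 0.4131, 0.1016] → [-1.0540, 0.0582, 0.2050, 0.1798, -0.1619, 0.9703]
J4: z=[-0.9802, 0.0541, 0.1906] o=[0.1017, 0.6791, 0.1418] → [-0.1781, -0.2633, -0.8409, -0.9802, 0.0541, 0.1906]
J5: z=[-0.9802, 0.0541, 0.1906] o=[0.0462, 0.8215, -0.1841] → [-0.1333, 0.0668, -0.7044, -0.9802, 0.0541, 0.1906]
V = J·q̇ = [2.5016, 0.0419, 1.3093, 1.6415, 0.0850, -1.9796]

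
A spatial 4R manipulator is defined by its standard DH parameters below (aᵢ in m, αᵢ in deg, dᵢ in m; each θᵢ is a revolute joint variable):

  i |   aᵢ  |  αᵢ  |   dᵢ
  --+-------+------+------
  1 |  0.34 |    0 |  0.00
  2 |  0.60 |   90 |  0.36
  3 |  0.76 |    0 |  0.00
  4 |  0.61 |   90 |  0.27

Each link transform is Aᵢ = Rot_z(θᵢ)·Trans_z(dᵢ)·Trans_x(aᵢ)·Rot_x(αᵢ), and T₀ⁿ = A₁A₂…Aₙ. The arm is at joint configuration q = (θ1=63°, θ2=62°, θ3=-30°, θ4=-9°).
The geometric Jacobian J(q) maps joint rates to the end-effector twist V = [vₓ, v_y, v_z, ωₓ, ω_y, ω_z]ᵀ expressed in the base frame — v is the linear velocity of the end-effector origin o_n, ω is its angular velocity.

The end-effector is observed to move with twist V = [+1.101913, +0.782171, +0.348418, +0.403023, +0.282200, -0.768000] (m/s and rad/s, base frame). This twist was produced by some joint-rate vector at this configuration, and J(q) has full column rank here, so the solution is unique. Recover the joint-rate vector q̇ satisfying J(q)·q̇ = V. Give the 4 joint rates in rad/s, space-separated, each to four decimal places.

o_n = [-0.6180, 1.8768, -0.4039]
J₁: ẑ×o_n = [-1.8768, -0.6180, 0.0000], ω = ẑ
J2: z=[0.0000, 0.0000, 1.0000] o=[0.1544, 0.3029, 0.0000] → [-1.5738, -0.7724, 0.0000, 0.0000, 0.0000, 1.0000]
J3: z=[0.8192, 0.5736, 0.0000] o=[-0.1898, 0.7944, 0.3600] → [-0.4381, 0.6257, 1.1322, 0.8192, 0.5736, 0.0000]
J4: z=[0.8192, 0.5736, 0.0000] o=[-0.5673, 1.3336, -0.0200] → [-0.2202, 0.3145, 0.4741, 0.8192, 0.5736, 0.0000]
q̇ = J⁺·V = [-0.1310, -0.6370, 0.1750, 0.3170]

-0.1310 -0.6370 0.1750 0.3170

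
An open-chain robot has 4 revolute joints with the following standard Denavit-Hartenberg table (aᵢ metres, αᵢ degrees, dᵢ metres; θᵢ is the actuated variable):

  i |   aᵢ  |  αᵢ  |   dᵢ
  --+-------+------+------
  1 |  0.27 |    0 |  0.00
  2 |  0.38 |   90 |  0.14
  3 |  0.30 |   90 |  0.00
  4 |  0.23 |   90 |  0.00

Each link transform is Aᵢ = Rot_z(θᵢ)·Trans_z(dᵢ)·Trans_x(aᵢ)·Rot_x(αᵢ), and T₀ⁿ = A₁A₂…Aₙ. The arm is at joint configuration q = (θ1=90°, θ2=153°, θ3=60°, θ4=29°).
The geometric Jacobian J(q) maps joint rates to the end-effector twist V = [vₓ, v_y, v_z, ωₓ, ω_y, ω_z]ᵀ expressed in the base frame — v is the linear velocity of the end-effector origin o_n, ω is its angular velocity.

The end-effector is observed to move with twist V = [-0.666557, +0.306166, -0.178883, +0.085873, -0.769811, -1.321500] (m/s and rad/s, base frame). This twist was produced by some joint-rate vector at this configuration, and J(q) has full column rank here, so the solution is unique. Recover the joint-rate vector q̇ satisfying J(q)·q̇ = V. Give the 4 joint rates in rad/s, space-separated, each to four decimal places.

o_n = [-0.3856, -0.2412, 0.5740]
J₁: ẑ×o_n = [0.2412, -0.3856, 0.0000], ω = ẑ
J2: z=[0.0000, 0.0000, 1.0000] o=[0.0000, 0.2700, 0.0000] → [0.5112, -0.3856, 0.0000, 0.0000, 0.0000, 1.0000]
J3: z=[-0.8910, 0.4540, 0.0000] o=[-0.1725, -0.0686, 0.1400] → [0.1970, 0.3867, 0.2506, -0.8910, 0.4540, 0.0000]
J4: z=[-0.3932, -0.7716, -0.5000] o=[-0.2406, -0.2022, 0.3998] → [-0.1539, 0.1410, -0.0966, -0.3932, -0.7716, -0.5000]
q̇ = J⁺·V = [-0.0630, -0.8850, -0.4260, 0.7470]

-0.0630 -0.8850 -0.4260 0.7470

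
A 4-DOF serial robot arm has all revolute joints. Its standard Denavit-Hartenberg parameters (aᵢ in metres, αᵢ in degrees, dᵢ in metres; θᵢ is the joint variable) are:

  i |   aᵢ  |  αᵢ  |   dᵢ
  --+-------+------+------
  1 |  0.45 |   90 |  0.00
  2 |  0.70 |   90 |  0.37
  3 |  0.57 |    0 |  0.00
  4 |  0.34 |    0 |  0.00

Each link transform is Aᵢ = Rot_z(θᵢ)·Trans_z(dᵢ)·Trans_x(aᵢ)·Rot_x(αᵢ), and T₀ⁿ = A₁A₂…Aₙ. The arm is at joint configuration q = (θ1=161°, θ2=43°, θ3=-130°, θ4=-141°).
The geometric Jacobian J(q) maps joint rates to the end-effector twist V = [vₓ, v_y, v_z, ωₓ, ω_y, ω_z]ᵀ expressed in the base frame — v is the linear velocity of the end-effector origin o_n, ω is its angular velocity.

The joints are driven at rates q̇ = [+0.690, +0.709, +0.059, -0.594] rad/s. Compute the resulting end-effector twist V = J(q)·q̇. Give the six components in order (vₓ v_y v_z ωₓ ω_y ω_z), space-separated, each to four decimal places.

o_n = [-0.5713, 0.4858, 0.2316]
J₁: ẑ×o_n = [-0.4858, -0.5713, 0.0000], ω = ẑ
J2: z=[0.3256, 0.9455, 0.0000] o=[-0.4255, 0.1465, 0.0000] → [0.2190, -0.0754, 0.2483, 0.3256, 0.9455, 0.0000]
J3: z=[-0.6448, 0.2220, -0.7314] o=[-0.7891, 0.6630, 0.4774] → [-0.1842, -0.3178, 0.0659, -0.6448, 0.2220, -0.7314]
J4: z=[-0.6448, 0.2220, -0.7314] o=[-0.6779, 0.1629, 0.2275] → [0.2370, -0.0753, -0.2318, -0.6448, 0.2220, -0.7314]
V = J·q̇ = [-0.3316, -0.4217, 0.3177, 0.5758, 0.5516, 1.0813]

-0.3316 -0.4217 0.3177 0.5758 0.5516 1.0813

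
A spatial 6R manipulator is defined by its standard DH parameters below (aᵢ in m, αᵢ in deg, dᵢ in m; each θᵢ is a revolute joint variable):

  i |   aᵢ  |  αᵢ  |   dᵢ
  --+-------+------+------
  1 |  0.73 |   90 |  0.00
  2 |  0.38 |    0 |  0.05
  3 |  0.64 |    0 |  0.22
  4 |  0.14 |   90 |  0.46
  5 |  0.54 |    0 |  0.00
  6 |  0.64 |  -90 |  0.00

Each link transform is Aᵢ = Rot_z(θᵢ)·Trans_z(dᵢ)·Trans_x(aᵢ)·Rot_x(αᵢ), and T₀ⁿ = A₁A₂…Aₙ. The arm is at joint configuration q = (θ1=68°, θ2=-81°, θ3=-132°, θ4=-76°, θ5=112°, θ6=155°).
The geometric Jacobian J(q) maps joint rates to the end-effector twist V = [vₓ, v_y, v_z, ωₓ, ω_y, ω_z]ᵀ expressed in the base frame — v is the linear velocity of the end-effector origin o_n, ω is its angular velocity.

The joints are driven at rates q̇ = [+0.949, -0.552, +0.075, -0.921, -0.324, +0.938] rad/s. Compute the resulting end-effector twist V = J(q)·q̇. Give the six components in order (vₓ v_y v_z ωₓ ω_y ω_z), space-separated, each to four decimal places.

o_n = [0.6315, -0.0162, -0.1173]
J₁: ẑ×o_n = [0.0162, 0.6315, -0.0000], ω = ẑ
J2: z=[0.9272, -0.3746, 0.0000] o=[0.2735, 0.6768, 0.0000] → [0.0439, 0.1088, -0.5085, 0.9272, -0.3746, 0.0000]
J3: z=[0.9272, -0.3746, 0.0000] o=[0.3421, 0.7132, -0.3753] → [-0.0967, -0.2392, -0.5679, 0.9272, -0.3746, 0.0000]
J4: z=[0.9272, -0.3746, 0.0000] o=[0.3450, 0.1332, -0.0268] → [0.0339, 0.0840, -0.0312, 0.9272, -0.3746, 0.0000]
J5: z=[0.3542, 0.8767, -0.3256] o=[0.7886, 0.0031, 0.1056] → [-0.2017, 0.1301, 0.1309, 0.3542, 0.8767, -0.3256]
J6: z=[0.3542, 0.8767, -0.3256] o=[1.2281, -0.2455, -0.0856] → [0.0469, 0.2055, 0.6043, 0.3542, 0.8767, -0.3256]
V = J·q̇ = [0.0620, 0.5945, 0.7912, -1.0787, 1.0620, 0.7491]

0.0620 0.5945 0.7912 -1.0787 1.0620 0.7491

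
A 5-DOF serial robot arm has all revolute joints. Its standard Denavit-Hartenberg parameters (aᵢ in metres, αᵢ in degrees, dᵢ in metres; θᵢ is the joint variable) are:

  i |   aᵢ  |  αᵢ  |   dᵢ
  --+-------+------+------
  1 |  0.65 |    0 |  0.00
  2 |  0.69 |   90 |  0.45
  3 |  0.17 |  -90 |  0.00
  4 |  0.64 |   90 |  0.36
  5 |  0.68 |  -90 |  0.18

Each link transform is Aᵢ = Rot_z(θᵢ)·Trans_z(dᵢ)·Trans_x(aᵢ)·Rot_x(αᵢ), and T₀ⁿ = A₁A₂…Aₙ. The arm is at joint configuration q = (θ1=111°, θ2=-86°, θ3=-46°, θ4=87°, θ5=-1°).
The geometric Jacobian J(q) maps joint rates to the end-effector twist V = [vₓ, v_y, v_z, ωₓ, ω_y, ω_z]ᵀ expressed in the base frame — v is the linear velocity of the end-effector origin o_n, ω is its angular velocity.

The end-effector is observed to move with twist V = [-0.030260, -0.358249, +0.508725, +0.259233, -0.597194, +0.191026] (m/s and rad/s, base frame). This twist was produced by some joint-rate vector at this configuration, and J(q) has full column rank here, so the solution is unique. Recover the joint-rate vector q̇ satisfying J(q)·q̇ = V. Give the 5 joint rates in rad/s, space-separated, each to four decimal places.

o_n = [0.3300, 2.3133, 0.3906]
J₁: ẑ×o_n = [-2.3133, 0.3300, 0.0000], ω = ẑ
J2: z=[0.0000, 0.0000, 1.0000] o=[-0.2329, 0.6068, 0.0000] → [-1.7065, 0.5629, 0.0000, 0.0000, 0.0000, 1.0000]
J3: z=[0.4226, -0.9063, 0.0000] o=[0.3924, 0.8984, 0.4500] → [0.0539, 0.0251, 0.5414, 0.4226, -0.9063, 0.0000]
J4: z=[0.6519, 0.3040, 0.6947] o=[0.4994, 0.9483, 0.3277] → [-0.9291, -0.1587, 0.9414, 0.6519, 0.3040, 0.6947]
J5: z=[0.6508, 0.2457, -0.7184] o=[0.4851, 1.6469, 0.5537] → [0.4386, 0.2176, 0.4718, 0.6508, 0.2457, -0.7184]
q̇ = J⁺·V = [0.2200, -0.5480, 0.6710, 0.3480, -0.3860]

0.2200 -0.5480 0.6710 0.3480 -0.3860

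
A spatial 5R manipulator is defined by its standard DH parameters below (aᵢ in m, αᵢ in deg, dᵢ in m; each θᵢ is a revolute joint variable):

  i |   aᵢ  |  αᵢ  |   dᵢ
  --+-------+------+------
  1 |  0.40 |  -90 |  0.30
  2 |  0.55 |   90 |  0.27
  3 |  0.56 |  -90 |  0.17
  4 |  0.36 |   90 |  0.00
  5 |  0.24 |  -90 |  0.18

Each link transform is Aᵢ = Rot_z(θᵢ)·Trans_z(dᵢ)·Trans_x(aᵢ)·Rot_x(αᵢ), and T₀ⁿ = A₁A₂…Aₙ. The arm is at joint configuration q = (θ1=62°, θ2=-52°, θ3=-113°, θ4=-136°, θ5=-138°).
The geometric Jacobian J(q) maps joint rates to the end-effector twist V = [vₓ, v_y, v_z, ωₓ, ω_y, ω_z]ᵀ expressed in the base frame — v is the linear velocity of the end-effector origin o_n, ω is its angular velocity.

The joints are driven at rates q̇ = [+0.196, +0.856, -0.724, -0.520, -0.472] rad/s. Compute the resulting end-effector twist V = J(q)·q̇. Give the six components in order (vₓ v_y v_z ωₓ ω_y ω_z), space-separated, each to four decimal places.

-0.0071 0.4026 -0.2314 -0.7019 0.2932 -0.5188

o_n = [0.1615, 0.4159, 0.6259]
J₁: ẑ×o_n = [-0.4159, 0.1615, 0.0000], ω = ẑ
J2: z=[-0.8829, 0.4695, 0.0000] o=[0.1878, 0.3532, 0.3000] → [0.1530, 0.2877, -0.0430, -0.8829, 0.4695, 0.0000]
J3: z=[-0.3699, -0.6958, 0.6157] o=[0.1084, 0.7789, 0.7334] → [0.2983, -0.0071, 0.1713, -0.3699, -0.6958, 0.6157]
J4: z=[0.6111, 0.3169, 0.7254] o=[0.4374, 0.2997, 0.6656] → [-0.0969, -0.1758, 0.1584, 0.6111, 0.3169, 0.7254]
J5: z=[-0.2200, 0.9482, -0.2290] o=[0.1636, 0.2926, 0.8993] → [-0.2311, -0.0597, -0.0251, -0.2200, 0.9482, -0.2290]
V = J·q̇ = [-0.0071, 0.4026, -0.2314, -0.7019, 0.2932, -0.5188]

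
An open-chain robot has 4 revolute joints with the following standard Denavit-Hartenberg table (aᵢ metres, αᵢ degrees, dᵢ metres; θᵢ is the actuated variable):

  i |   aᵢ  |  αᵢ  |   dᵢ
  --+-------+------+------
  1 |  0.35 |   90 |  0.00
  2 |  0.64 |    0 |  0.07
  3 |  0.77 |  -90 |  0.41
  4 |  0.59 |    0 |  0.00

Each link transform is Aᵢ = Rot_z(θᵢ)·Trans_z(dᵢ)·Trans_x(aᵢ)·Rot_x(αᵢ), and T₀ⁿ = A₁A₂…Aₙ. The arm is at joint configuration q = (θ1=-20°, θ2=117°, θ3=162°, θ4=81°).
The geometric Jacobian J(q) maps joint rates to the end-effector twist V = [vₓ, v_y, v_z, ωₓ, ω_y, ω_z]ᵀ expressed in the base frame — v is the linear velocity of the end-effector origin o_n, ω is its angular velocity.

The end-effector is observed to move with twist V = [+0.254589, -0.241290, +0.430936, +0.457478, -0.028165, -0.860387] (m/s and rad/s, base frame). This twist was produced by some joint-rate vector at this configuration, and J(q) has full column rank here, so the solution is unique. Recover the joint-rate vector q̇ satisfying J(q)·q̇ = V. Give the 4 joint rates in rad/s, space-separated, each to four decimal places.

-0.9300 -0.6620 0.5320 0.4450

o_n = [0.2178, 0.0301, -0.2814]
J₁: ẑ×o_n = [-0.0301, 0.2178, 0.0000], ω = ẑ
J2: z=[-0.3420, -0.9397, 0.0000] o=[0.3289, -0.1197, 0.0000] → [0.2645, -0.0963, -0.1557, -0.3420, -0.9397, 0.0000]
J3: z=[-0.3420, -0.9397, 0.0000] o=[0.0319, -0.0861, 0.5702] → [0.8003, -0.2913, 0.1349, -0.3420, -0.9397, 0.0000]
J4: z=[0.9281, -0.3378, 0.1564] o=[0.0049, -0.5126, -0.1903] → [-0.0541, 0.1179, 0.5756, 0.9281, -0.3378, 0.1564]
q̇ = J⁺·V = [-0.9300, -0.6620, 0.5320, 0.4450]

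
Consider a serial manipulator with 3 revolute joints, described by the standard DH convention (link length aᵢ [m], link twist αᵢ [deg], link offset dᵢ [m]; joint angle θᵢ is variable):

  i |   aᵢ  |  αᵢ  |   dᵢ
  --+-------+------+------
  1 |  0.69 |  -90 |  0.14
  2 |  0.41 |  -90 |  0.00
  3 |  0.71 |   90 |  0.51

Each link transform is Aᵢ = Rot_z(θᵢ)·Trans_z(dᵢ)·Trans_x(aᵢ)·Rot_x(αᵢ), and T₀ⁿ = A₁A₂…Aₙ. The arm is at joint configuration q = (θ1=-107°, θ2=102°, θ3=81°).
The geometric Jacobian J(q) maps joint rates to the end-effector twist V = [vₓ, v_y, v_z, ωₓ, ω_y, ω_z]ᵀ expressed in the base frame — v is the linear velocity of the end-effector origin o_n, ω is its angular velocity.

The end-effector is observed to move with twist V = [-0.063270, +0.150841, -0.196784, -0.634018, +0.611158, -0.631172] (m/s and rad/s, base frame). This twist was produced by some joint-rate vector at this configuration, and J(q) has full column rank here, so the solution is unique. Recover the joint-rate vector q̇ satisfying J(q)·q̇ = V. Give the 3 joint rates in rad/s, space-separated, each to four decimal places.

-0.7160 -0.7850 0.4080

o_n = [-0.6948, 0.1258, -0.2636]
J₁: ẑ×o_n = [-0.1258, -0.6948, 0.0000], ω = ẑ
J2: z=[0.9563, -0.2924, 0.0000] o=[-0.2017, -0.6599, 0.1400] → [0.1180, 0.3860, 0.6072, 0.9563, -0.2924, 0.0000]
J3: z=[0.2860, 0.9354, 0.2079] o=[-0.1768, -0.5783, -0.2610] → [-0.1488, -0.1070, 0.6859, 0.2860, 0.9354, 0.2079]
q̇ = J⁺·V = [-0.7160, -0.7850, 0.4080]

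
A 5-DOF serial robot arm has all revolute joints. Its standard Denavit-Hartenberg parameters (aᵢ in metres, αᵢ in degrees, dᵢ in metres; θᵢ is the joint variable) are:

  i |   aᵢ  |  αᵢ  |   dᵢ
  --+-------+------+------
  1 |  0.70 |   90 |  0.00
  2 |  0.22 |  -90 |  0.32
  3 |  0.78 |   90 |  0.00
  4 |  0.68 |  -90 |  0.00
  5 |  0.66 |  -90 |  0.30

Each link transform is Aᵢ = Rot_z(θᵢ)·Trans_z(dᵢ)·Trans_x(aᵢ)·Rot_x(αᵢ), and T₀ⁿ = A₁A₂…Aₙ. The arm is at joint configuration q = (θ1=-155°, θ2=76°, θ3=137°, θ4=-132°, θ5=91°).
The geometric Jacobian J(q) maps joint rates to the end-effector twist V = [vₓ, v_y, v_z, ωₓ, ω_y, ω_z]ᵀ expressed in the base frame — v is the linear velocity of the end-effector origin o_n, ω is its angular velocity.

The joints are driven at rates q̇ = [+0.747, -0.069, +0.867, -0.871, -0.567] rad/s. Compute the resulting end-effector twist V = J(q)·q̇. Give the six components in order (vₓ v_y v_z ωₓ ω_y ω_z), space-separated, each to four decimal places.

o_n = [-1.2873, -0.1328, -0.7863]
J₁: ẑ×o_n = [0.1328, -1.2873, 0.0000], ω = ẑ
J2: z=[-0.4226, 0.9063, 0.0000] o=[-0.6344, -0.2958, 0.0000] → [-0.7126, -0.3323, 0.5228, -0.4226, 0.9063, 0.0000]
J3: z=[0.8794, 0.4101, 0.2419] o=[-0.8179, -0.0283, 0.2135] → [-0.3847, 0.7656, 0.1006, 0.8794, 0.4101, 0.2419]
J4: z=[0.1596, -0.7326, 0.6617] o=[-0.4680, -0.4521, -0.3400] → [0.1156, -0.4710, -0.5493, 0.1596, -0.7326, 0.6617]
J5: z=[-0.2551, -0.6782, -0.6892] o=[-1.1165, -0.4121, -0.1394] → [0.6312, -0.0473, -0.1871, -0.2551, -0.6782, -0.6892]
V = J·q̇ = [-0.6437, 0.1621, 0.6356, 0.7972, 1.3156, 0.7712]

-0.6437 0.1621 0.6356 0.7972 1.3156 0.7712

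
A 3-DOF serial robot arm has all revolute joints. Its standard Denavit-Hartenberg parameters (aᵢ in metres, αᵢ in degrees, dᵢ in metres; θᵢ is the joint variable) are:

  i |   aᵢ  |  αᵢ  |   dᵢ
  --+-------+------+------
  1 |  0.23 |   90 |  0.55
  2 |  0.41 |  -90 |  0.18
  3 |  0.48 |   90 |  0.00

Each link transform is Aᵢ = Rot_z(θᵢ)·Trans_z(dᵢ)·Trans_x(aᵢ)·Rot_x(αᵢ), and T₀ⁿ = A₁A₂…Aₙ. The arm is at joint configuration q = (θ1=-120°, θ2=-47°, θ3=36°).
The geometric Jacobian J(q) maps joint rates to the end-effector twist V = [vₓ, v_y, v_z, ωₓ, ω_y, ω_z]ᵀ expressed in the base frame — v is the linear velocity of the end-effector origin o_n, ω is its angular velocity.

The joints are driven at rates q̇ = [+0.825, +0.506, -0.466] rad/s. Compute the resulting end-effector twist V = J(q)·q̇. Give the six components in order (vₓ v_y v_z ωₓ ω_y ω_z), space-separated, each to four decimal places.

0.2462 -0.4895 0.1793 -0.2678 0.5482 0.5072

o_n = [-0.2988, -0.7218, -0.0339]
J₁: ẑ×o_n = [0.7218, -0.2988, 0.0000], ω = ẑ
J2: z=[-0.8660, 0.5000, 0.0000] o=[-0.1150, -0.1992, 0.5500] → [-0.2919, -0.5056, 0.5445, -0.8660, 0.5000, 0.0000]
J3: z=[-0.3657, -0.6334, 0.6820] o=[-0.4107, -0.3513, 0.2501] → [0.4325, -0.0275, 0.2063, -0.3657, -0.6334, 0.6820]
V = J·q̇ = [0.2462, -0.4895, 0.1793, -0.2678, 0.5482, 0.5072]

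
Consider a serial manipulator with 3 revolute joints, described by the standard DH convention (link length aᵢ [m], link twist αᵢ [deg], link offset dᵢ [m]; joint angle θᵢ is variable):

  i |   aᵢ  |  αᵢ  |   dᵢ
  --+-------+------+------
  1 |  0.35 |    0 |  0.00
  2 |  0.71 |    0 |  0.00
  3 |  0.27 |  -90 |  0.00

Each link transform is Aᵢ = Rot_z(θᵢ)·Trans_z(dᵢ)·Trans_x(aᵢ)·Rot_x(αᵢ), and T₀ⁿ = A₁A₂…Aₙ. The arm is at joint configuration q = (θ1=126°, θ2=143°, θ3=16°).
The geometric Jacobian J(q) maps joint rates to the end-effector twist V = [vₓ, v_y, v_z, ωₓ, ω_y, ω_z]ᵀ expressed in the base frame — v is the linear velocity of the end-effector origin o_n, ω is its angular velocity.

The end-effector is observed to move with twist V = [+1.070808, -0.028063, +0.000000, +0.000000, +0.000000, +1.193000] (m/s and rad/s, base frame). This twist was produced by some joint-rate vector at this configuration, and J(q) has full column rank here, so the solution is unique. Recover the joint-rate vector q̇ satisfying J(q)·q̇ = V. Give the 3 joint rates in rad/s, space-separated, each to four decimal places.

o_n = [-0.1482, -0.6875, 0.0000]
J₁: ẑ×o_n = [0.6875, -0.1482, 0.0000], ω = ẑ
J2: z=[0.0000, 0.0000, 1.0000] o=[-0.2057, 0.2832, 0.0000] → [0.9707, 0.0575, -0.0000, 0.0000, 0.0000, 1.0000]
J3: z=[0.0000, 0.0000, 1.0000] o=[-0.2181, -0.4267, 0.0000] → [0.2608, 0.0699, -0.0000, 0.0000, 0.0000, 1.0000]
q̇ = J⁺·V = [0.4660, 0.7900, -0.0630]

0.4660 0.7900 -0.0630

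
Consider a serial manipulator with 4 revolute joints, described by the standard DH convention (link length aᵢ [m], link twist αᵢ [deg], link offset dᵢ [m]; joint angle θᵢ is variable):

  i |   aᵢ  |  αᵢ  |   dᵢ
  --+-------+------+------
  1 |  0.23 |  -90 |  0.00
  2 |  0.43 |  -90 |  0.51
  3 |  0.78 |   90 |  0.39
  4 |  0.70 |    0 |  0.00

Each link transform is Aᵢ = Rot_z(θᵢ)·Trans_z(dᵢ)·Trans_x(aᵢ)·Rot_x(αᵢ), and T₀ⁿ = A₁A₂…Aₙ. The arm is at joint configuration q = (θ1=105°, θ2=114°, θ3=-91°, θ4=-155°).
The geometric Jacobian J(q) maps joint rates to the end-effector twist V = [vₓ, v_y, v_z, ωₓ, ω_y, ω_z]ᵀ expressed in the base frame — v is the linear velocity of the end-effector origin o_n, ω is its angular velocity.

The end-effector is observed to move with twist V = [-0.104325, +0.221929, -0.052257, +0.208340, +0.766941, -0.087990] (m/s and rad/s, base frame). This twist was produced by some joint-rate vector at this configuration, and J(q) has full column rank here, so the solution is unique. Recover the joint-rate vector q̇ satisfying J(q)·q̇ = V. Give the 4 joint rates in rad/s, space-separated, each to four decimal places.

o_n = [-0.6255, -0.1985, -0.3522]
J₁: ẑ×o_n = [0.1985, -0.6255, 0.0000], ω = ẑ
J2: z=[-0.9659, -0.2588, 0.0000] o=[-0.0595, 0.2222, 0.0000] → [0.0912, -0.3402, 0.2599, -0.9659, -0.2588, 0.0000]
J3: z=[0.2364, -0.8824, 0.4067] o=[-0.5069, -0.0788, -0.3928] → [0.0129, -0.0578, -0.1330, 0.2364, -0.8824, 0.4067]
J4: z=[-0.0884, 0.3973, 0.9134] o=[-1.1694, -0.6194, -0.2218] → [-0.4363, 0.4853, -0.2533, -0.0884, 0.3973, 0.9134]
q̇ = J⁺·V = [0.0460, -0.3970, -0.6820, 0.1570]

0.0460 -0.3970 -0.6820 0.1570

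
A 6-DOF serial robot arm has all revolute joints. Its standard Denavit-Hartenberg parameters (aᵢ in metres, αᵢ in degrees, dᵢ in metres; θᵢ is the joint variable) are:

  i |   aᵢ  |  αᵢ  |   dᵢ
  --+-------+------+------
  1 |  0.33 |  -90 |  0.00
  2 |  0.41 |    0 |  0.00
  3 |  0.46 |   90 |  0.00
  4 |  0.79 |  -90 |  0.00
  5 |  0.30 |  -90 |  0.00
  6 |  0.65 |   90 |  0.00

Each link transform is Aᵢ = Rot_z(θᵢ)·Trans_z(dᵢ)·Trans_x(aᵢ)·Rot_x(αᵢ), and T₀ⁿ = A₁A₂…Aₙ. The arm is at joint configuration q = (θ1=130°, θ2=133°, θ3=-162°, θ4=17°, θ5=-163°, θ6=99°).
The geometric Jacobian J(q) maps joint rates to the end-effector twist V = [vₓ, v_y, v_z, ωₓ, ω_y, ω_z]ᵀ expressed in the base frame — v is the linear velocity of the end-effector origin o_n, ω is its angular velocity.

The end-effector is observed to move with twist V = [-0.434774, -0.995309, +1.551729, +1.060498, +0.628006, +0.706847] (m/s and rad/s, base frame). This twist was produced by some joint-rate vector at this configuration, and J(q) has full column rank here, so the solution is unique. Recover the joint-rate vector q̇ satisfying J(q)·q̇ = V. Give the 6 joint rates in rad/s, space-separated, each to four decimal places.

o_n = [-0.3654, 1.1175, 0.3432]
J₁: ẑ×o_n = [-1.1175, -0.3654, 0.0000], ω = ẑ
J2: z=[-0.7660, -0.6428, 0.0000] o=[-0.2121, 0.2528, 0.0000] → [-0.2206, 0.2629, -0.7609, -0.7660, -0.6428, 0.0000]
J3: z=[-0.7660, -0.6428, 0.0000] o=[-0.0324, 0.0386, -0.2999] → [-0.4134, 0.4926, -1.0405, -0.7660, -0.6428, 0.0000]
J4: z=[0.3116, -0.3714, 0.8746] o=[-0.2910, 0.3468, -0.0768] → [-0.8301, -0.1959, 0.2126, 0.3116, -0.3714, 0.8746]
J5: z=[-0.5682, -0.8106, -0.1417] o=[-0.8927, 0.7045, 0.2894] → [0.0149, -0.0442, 0.1928, -0.5682, -0.8106, -0.1417]
J6: z=[0.0753, -0.2228, 0.9720] o=[-0.6468, 0.5420, 0.2331] → [-0.5838, 0.2653, 0.1061, 0.0753, -0.2228, 0.9720]
q̇ = J⁺·V = [0.7460, -0.9250, -0.6980, 0.2820, 0.4460, -0.2290]

0.7460 -0.9250 -0.6980 0.2820 0.4460 -0.2290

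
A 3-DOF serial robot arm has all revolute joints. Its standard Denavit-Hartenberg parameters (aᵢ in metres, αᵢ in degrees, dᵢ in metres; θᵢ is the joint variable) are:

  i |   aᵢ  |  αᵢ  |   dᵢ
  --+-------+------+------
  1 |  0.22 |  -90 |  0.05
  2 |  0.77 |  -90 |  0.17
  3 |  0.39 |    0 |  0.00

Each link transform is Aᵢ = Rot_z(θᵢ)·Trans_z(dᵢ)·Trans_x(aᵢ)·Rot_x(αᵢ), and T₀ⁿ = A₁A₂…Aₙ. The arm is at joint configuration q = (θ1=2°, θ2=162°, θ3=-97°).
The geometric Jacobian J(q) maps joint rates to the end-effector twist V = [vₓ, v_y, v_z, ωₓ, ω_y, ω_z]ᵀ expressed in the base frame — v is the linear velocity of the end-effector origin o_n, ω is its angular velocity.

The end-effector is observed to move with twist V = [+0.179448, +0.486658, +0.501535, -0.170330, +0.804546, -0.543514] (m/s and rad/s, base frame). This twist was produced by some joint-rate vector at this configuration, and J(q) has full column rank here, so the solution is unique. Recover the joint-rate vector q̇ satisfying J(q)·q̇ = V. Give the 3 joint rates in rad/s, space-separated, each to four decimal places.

o_n = [-0.4863, 0.5405, -0.1733]
J₁: ẑ×o_n = [-0.5405, -0.4863, 0.0000], ω = ẑ
J2: z=[-0.0349, 0.9994, 0.0000] o=[0.2199, 0.0077, 0.0500] → [-0.2231, -0.0078, 0.6871, -0.0349, 0.9994, 0.0000]
J3: z=[-0.3088, -0.0108, 0.9511] o=[-0.5179, 0.1520, -0.1879] → [-0.3696, 0.0347, -0.1196, -0.3088, -0.0108, 0.9511]
q̇ = J⁺·V = [-0.9810, 0.8100, 0.4600]

-0.9810 0.8100 0.4600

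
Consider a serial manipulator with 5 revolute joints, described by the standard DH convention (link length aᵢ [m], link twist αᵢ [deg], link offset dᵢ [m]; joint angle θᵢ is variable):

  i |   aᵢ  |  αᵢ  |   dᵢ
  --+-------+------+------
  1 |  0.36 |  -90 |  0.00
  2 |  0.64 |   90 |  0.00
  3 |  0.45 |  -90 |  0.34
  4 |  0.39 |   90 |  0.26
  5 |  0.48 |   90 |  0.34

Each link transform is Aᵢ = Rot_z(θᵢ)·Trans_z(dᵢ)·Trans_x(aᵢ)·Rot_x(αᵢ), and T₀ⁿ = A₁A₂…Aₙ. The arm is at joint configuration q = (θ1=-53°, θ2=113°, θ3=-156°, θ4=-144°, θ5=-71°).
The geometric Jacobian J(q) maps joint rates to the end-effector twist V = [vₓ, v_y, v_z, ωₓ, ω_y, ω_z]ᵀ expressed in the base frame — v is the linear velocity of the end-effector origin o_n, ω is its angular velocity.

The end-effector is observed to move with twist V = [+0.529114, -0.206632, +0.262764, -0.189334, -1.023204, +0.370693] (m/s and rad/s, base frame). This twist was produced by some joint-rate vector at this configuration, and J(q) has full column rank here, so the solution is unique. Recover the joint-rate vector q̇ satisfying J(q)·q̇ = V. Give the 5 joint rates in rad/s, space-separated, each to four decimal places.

0.5740 -0.6820 0.5690 0.0420 -0.1950

o_n = [0.4611, -0.1880, -0.8287]
J₁: ẑ×o_n = [0.1880, 0.4611, -0.0000], ω = ẑ
J2: z=[0.7986, 0.6018, 0.0000] o=[0.2167, -0.2875, 0.0000] → [-0.4987, 0.6618, -0.0676, 0.7986, 0.6018, 0.0000]
J3: z=[0.5540, -0.7351, -0.3907] o=[0.0662, -0.0878, -0.5891] → [0.1369, -0.0216, 0.2348, 0.5540, -0.7351, -0.3907]
J4: z=[-0.8252, -0.4229, -0.3744] o=[0.2050, -0.5762, -0.3436] → [0.3505, -0.4962, -0.2121, -0.8252, -0.4229, -0.3744]
J5: z=[-0.3835, 0.9062, -0.1782] o=[0.1521, -0.6875, -0.7958] → [0.0592, -0.0676, -0.4715, -0.3835, 0.9062, -0.1782]
q̇ = J⁺·V = [0.5740, -0.6820, 0.5690, 0.0420, -0.1950]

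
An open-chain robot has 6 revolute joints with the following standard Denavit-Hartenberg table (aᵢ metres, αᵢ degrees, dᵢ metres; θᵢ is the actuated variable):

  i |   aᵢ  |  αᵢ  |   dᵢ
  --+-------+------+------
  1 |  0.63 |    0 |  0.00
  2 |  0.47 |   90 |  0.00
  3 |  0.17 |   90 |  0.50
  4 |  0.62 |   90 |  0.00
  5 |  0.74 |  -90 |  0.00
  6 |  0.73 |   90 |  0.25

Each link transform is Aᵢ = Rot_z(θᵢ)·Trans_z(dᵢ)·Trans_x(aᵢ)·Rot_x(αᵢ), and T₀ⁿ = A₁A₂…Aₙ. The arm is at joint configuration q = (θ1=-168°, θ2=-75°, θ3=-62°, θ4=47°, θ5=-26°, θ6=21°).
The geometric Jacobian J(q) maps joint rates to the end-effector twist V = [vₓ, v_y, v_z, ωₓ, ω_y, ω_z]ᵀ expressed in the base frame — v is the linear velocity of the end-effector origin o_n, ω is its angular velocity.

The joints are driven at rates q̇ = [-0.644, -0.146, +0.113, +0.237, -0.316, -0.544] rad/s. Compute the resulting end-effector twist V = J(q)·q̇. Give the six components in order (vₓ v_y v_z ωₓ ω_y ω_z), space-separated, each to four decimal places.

o_n = [0.6359, 2.1394, -1.0028]
J₁: ẑ×o_n = [-2.1394, 0.6359, 0.0000], ω = ẑ
J2: z=[0.0000, 0.0000, 1.0000] o=[-0.6162, -0.1310, 0.0000] → [-2.2704, 1.2522, 0.0000, 0.0000, 0.0000, 1.0000]
J3: z=[0.8910, 0.4540, 0.0000] o=[-0.8296, 0.2878, 0.0000] → [-0.4553, 0.8935, 0.9845, 0.8910, 0.4540, 0.0000]
J4: z=[0.4008, -0.7867, -0.4695] o=[-0.4203, 0.5859, -0.1501] → [1.4002, -0.1541, 1.4537, 0.4008, -0.7867, -0.4695]
J5: z=[-0.7635, -0.0037, -0.6457] o=[-0.1064, 0.9686, -0.5234] → [0.7578, -0.8454, -0.8912, -0.7635, -0.0037, -0.6457]
J6: z=[0.5822, -0.4365, -0.6859] o=[0.1003, 1.6344, -0.7717] → [0.4473, -0.2329, 0.5278, 0.5822, -0.4365, -0.6859]
V = J·q̇ = [1.5069, -0.1341, 0.4503, 0.1202, 0.1035, -0.3241]

1.5069 -0.1341 0.4503 0.1202 0.1035 -0.3241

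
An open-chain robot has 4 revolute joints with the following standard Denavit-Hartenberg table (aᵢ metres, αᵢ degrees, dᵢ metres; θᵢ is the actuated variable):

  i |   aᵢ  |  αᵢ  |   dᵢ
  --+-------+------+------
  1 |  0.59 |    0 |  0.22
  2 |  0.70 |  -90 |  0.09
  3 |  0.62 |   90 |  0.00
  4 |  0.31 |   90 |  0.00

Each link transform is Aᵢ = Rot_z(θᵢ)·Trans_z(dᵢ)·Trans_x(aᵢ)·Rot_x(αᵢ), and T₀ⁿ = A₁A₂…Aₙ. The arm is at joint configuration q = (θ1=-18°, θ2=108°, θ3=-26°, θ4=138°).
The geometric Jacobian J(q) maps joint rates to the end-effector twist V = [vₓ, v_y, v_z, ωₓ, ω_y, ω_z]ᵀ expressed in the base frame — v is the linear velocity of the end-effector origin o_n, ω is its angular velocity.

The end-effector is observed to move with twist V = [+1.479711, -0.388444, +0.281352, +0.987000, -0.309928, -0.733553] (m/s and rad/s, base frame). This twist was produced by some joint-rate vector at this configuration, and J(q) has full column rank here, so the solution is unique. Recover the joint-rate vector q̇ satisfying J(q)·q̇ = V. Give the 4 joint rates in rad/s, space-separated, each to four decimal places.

-0.6630 -0.7060 -0.9870 0.7070

o_n = [0.3537, 0.8679, 0.4808]
J₁: ẑ×o_n = [-0.8679, 0.3537, 0.0000], ω = ẑ
J2: z=[0.0000, 0.0000, 1.0000] o=[0.5611, -0.1823, 0.2200] → [-1.0502, -0.2074, 0.0000, 0.0000, 0.0000, 1.0000]
J3: z=[-1.0000, 0.0000, 0.0000] o=[0.5611, 0.5177, 0.3100] → [-0.0000, 0.1708, -0.3502, -1.0000, 0.0000, 0.0000]
J4: z=[-0.0000, -0.4384, 0.8988] o=[0.5611, 1.0749, 0.5818] → [0.2304, -0.1864, -0.0909, -0.0000, -0.4384, 0.8988]
q̇ = J⁺·V = [-0.6630, -0.7060, -0.9870, 0.7070]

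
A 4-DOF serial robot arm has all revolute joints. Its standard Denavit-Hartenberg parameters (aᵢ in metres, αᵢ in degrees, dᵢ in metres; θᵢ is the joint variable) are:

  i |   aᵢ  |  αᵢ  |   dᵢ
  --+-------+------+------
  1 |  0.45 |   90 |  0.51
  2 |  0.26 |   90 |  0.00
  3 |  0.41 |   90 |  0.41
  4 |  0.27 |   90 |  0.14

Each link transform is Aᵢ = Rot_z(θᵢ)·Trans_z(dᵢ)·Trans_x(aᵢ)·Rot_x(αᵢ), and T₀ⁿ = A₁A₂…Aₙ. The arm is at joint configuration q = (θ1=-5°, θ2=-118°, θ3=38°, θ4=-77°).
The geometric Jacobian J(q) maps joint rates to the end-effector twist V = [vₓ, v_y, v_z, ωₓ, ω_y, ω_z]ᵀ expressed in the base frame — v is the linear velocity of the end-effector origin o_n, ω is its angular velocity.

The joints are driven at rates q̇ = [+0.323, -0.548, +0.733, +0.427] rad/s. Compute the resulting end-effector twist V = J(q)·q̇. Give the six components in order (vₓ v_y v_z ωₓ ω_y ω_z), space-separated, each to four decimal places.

o_n = [-0.0320, -0.1774, -0.0542]
J₁: ẑ×o_n = [0.1774, -0.0320, 0.0000], ω = ẑ
J2: z=[-0.0872, -0.9962, 0.0000] o=[0.4483, -0.0392, 0.5100] → [0.5621, -0.0492, -0.4664, -0.0872, -0.9962, 0.0000]
J3: z=[-0.8796, 0.0770, 0.4695] o=[0.3267, -0.0286, 0.2804] → [0.0441, -0.4627, 0.1585, -0.8796, 0.0770, 0.4695]
J4: z=[-0.2193, 0.8102, -0.5436] o=[-0.2070, -0.2353, 0.1877] → [-0.1645, -0.1482, -0.1545, -0.2193, 0.8102, -0.5436]
V = J·q̇ = [-0.2886, -0.3859, 0.3058, -0.6906, 0.9483, 0.4350]

-0.2886 -0.3859 0.3058 -0.6906 0.9483 0.4350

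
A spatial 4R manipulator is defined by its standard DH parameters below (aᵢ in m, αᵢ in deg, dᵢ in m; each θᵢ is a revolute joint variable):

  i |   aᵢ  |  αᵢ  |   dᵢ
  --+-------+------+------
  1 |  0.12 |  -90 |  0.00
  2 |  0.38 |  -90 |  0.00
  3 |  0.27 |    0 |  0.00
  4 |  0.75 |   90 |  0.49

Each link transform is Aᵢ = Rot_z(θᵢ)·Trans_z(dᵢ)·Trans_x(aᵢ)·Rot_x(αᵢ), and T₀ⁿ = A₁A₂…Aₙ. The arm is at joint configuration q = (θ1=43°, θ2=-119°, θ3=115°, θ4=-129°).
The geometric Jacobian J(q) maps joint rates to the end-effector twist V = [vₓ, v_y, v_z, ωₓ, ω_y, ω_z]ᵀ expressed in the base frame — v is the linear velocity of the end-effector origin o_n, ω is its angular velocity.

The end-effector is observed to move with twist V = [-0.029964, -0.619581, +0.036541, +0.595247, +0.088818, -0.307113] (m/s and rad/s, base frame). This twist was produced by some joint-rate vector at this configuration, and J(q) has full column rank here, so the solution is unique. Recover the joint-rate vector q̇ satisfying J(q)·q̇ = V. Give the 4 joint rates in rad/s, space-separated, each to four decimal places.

o_n = [0.0920, -0.0007, 1.1066]
J₁: ẑ×o_n = [0.0007, 0.0920, -0.0000], ω = ẑ
J2: z=[-0.6820, 0.7314, 0.0000] o=[0.0878, 0.0818, 0.0000] → [0.8093, 0.7547, 0.0532, -0.6820, 0.7314, 0.0000]
J3: z=[0.6397, 0.5965, 0.4848] o=[-0.0470, -0.0438, 0.3324] → [0.4409, -0.4279, -0.0553, 0.6397, 0.5965, 0.4848]
J4: z=[0.6397, 0.5965, 0.4848] o=[0.1604, -0.1850, 0.2326] → [0.4320, -0.5922, 0.1587, 0.6397, 0.5965, 0.4848]
q̇ = J⁺·V = [-0.5820, -0.3410, 0.1650, 0.4020]

-0.5820 -0.3410 0.1650 0.4020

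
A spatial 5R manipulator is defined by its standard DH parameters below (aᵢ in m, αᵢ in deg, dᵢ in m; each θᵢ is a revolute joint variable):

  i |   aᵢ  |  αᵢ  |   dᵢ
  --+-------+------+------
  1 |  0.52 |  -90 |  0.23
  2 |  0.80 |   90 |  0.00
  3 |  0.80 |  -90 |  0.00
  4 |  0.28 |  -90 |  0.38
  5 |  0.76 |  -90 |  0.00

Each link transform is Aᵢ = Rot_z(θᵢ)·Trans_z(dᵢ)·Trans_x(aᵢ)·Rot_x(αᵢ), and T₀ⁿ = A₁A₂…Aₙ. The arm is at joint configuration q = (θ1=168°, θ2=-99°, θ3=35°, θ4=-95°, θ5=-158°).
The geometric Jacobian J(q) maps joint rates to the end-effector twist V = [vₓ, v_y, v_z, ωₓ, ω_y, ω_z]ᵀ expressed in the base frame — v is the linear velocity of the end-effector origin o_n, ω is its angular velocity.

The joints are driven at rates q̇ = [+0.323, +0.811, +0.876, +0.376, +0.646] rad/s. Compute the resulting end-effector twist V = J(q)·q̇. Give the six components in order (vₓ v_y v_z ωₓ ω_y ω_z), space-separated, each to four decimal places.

-0.7932 -0.6352 -1.5113 0.6390 -1.6572 0.4848

o_n = [-0.9614, -0.8431, 1.3870]
J₁: ẑ×o_n = [0.8431, -0.9614, 0.0000], ω = ẑ
J2: z=[-0.2079, -0.9781, 0.0000] o=[-0.5086, 0.1081, 0.2300] → [-1.1317, 0.2405, -0.2451, -0.2079, -0.9781, 0.0000]
J3: z=[0.9661, -0.2054, -0.1564] o=[-0.3862, 0.0821, 1.0202] → [-0.2201, -0.2644, -1.0120, 0.9661, -0.2054, -0.1564]
J4: z=[-0.2581, -0.7826, -0.5665] o=[-0.3814, -0.3881, 1.6674] → [-0.0383, 0.2562, -0.3365, -0.2581, -0.7826, -0.5665]
J5: z=[0.0903, -0.6033, 0.7924] o=[-0.2101, -0.7284, 1.3887] → [0.0920, -0.5951, -0.4636, 0.0903, -0.6033, 0.7924]
V = J·q̇ = [-0.7932, -0.6352, -1.5113, 0.6390, -1.6572, 0.4848]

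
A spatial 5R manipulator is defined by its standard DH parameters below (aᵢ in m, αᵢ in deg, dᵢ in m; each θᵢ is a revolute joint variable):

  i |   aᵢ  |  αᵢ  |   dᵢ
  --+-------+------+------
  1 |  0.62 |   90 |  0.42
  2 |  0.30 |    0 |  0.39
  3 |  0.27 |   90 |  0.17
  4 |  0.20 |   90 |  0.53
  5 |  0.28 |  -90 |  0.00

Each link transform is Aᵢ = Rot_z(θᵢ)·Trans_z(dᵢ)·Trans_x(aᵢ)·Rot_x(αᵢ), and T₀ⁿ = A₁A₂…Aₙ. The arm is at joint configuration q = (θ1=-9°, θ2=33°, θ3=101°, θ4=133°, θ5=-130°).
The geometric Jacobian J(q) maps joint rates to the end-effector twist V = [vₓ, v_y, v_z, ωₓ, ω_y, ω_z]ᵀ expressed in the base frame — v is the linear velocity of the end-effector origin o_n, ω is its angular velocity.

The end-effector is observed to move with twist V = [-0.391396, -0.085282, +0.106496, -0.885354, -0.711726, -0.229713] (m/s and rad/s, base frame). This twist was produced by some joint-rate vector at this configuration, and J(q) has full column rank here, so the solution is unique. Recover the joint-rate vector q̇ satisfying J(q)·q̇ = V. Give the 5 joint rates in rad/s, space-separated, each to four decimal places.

o_n = [0.8193, -0.7116, 0.9870]
J₁: ẑ×o_n = [0.7116, 0.8193, -0.0000], ω = ẑ
J2: z=[-0.1564, -0.9877, 0.0000] o=[0.6124, -0.0970, 0.4200] → [-0.5600, 0.0887, 0.3005, -0.1564, -0.9877, 0.0000]
J3: z=[-0.1564, -0.9877, 0.0000] o=[0.7999, -0.5215, 0.5834] → [-0.3986, 0.0631, 0.0489, -0.1564, -0.9877, 0.0000]
J4: z=[0.7105, -0.1125, 0.6947] o=[0.5880, -0.6601, 0.7776] → [0.0122, 0.0119, -0.0105, 0.7105, -0.1125, 0.6947]
J5: z=[-0.6085, -0.5941, 0.5261] o=[1.0353, -0.8790, 1.0477] → [-0.0520, -0.1506, -0.2303, -0.6085, -0.5941, 0.5261]
q̇ = J⁺·V = [-0.0540, 0.8100, -0.3450, -0.6710, 0.5520]

-0.0540 0.8100 -0.3450 -0.6710 0.5520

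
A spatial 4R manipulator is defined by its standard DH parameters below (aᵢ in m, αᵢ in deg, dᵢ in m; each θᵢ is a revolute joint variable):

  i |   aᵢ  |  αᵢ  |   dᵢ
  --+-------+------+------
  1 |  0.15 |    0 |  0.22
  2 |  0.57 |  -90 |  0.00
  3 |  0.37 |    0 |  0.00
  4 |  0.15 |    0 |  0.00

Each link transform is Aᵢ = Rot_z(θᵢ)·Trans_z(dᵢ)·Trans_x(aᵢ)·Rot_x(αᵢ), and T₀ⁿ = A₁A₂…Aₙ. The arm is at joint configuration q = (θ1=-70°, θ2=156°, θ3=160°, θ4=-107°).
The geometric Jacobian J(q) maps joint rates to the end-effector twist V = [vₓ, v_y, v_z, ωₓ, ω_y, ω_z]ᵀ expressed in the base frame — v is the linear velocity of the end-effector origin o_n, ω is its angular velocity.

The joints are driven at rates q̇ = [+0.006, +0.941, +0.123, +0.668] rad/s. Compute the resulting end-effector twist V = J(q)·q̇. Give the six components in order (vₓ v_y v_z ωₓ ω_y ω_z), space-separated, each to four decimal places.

o_n = [0.0731, 0.1709, -0.0263]
J₁: ẑ×o_n = [-0.1709, 0.0731, 0.0000], ω = ẑ
J2: z=[0.0000, 0.0000, 1.0000] o=[0.0513, -0.1410, 0.2200] → [-0.3118, 0.0218, 0.0000, 0.0000, 0.0000, 1.0000]
J3: z=[-0.9976, 0.0698, 0.0000] o=[0.0911, 0.4277, 0.2200] → [-0.0172, -0.2457, 0.2574, -0.9976, 0.0698, 0.0000]
J4: z=[-0.9976, 0.0698, 0.0000] o=[0.0668, 0.0808, 0.0935] → [-0.0084, -0.1195, -0.0903, -0.9976, 0.0698, 0.0000]
V = J·q̇ = [-0.3021, -0.0891, -0.0286, -0.7891, 0.0552, 0.9470]

-0.3021 -0.0891 -0.0286 -0.7891 0.0552 0.9470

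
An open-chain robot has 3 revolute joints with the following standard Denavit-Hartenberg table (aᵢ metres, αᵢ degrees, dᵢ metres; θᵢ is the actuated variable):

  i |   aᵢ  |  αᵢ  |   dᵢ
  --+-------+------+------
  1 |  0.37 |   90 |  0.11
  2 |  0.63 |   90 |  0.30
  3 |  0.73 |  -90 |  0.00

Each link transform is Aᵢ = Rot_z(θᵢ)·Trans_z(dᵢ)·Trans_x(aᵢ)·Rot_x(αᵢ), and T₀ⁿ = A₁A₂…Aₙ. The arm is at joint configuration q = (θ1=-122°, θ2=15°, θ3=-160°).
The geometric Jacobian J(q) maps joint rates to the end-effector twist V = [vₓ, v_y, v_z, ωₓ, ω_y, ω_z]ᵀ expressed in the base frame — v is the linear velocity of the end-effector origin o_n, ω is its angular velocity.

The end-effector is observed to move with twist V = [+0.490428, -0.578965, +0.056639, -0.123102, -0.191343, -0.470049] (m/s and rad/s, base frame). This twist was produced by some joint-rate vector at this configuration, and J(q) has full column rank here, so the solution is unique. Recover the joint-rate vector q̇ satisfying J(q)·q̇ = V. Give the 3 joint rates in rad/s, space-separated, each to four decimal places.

o_n = [-0.2101, -0.2413, 0.0955]
J₁: ẑ×o_n = [0.2413, -0.2101, 0.0000], ω = ẑ
J2: z=[-0.8480, 0.5299, 0.0000] o=[-0.1961, -0.3138, 0.1100] → [-0.0077, -0.0123, -0.0541, -0.8480, 0.5299, 0.0000]
J3: z=[-0.1372, -0.2195, -0.9659] o=[-0.7730, -0.6709, 0.2731] → [0.4539, -0.5680, 0.0646, -0.1372, -0.2195, -0.9659]
q̇ = J⁺·V = [0.3790, 0.0030, 0.8790]

0.3790 0.0030 0.8790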